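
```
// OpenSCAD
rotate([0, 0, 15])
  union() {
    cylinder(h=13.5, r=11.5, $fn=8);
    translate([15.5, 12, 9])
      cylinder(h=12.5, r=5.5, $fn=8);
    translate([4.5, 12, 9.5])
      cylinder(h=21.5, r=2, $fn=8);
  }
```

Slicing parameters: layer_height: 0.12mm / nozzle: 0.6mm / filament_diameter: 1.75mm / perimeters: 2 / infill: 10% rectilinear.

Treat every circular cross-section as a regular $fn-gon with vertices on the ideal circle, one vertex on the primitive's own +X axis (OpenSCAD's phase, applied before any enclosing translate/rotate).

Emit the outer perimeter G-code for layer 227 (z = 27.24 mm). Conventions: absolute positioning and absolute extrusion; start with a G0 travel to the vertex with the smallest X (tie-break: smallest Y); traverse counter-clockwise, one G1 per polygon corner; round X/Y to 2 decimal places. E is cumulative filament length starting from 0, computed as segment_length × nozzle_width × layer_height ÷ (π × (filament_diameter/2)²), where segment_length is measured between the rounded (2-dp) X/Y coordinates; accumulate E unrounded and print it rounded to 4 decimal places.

G0 X-0.69 Y12.24 Z27.24
G1 X0.24 Y11.02 E0.0459
G1 X1.76 Y10.82 E0.0918
G1 X2.97 Y11.76 E0.1377
G1 X3.17 Y13.27 E0.1833
G1 X2.24 Y14.49 E0.2292
G1 X0.72 Y14.69 E0.2751
G1 X-0.49 Y13.76 E0.3208
G1 X-0.69 Y12.24 E0.3667

At z = 27.24 mm: the cylinder is not intersected at this z (z outside [0, 13.5]); the cylinder at (15.5, 12) is not intersected at this z (z outside [9, 21.5]); the cylinder at (4.5, 12): section is a regular 8-gon, circumradius r=2; Merging all regions: only the r=2 cylinder at (4.5, 12) is present, so the union is just that shape — 1 connected region; (rotated 15° about Z; rotation is an isometry so areas/perimeters/island counts are preserved). The outline is a single polygon with 8 vertices. Extrusion per mm of travel: 0.6 × 0.12 / (π × 0.875²) = 0.029934. Accumulating E over each segment gives final E = 0.3667.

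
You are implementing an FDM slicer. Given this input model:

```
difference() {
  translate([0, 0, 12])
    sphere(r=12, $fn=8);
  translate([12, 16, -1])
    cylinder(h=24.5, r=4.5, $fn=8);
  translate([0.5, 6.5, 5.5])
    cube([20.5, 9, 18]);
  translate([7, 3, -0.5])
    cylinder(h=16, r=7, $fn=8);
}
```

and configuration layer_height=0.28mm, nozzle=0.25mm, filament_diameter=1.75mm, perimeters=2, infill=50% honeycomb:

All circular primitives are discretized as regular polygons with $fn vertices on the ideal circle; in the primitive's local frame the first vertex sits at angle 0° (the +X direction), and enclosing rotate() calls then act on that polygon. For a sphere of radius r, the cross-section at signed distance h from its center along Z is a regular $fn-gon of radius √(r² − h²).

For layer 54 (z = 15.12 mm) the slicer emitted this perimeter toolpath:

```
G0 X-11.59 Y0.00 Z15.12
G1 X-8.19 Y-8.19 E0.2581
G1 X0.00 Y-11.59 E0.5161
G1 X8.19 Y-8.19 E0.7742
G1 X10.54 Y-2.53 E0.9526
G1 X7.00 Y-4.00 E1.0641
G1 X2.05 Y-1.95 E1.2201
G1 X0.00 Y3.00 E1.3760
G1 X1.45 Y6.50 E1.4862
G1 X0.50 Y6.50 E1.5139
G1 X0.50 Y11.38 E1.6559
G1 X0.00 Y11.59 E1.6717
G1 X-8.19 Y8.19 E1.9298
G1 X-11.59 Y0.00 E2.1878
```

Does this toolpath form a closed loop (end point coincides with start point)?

Start point (G0): (-11.59, 0.00). End point (last G1): the path returns to the start — closed.

yes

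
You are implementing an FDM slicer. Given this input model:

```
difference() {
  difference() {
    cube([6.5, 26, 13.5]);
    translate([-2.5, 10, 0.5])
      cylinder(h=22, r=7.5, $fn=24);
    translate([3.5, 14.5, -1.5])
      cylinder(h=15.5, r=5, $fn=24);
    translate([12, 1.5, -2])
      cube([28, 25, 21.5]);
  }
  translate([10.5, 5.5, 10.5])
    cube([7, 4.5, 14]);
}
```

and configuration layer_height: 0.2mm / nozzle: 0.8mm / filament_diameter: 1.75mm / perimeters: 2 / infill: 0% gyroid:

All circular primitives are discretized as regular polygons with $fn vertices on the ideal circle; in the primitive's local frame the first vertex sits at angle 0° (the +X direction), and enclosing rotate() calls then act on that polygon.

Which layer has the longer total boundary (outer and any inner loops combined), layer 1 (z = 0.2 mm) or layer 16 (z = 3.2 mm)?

Layer 1 (z = 0.2): the 6.5×26 cube contributes its full rectangle (perimeter 65.00 mm); the cylinder at (-2.5, 10) does not reach this height (z outside [0.5, 22.5]); the r=5 cylinder at (3.5, 14.5) contributes a regular 24-gon of circumradius 5 (perimeter = 2·24·5.000·sin(180°/24) = 31.33 mm); the cube at (12, 1.5) is present — its section is the full 28×25 rectangle (perimeter 106.00 mm); Subtracting the remaining from the first: starting from the 6.5×26 cube, the r=5 cylinder at (3.5, 14.5) partially overlaps it — only the 59.56 mm² overlap (of its 77.65 mm²) is removed, clipping the outline; the 28×25 cube at (12, 1.5) misses the remaining region (no effect) — boundary = 64.20 mm; the cube at (10.5, 5.5) does not reach this height (z outside [10.5, 24.5]); Subtracting the remaining from the first: none of the subtracted shapes is present at this height, so that combined region is unchanged — boundary = 64.20 mm. So its perimeter = 64.20 mm. Layer 16 (z = 3.2): the 6.5×26 cube contributes its full rectangle (perimeter 65.00 mm); the r=7.5 cylinder at (-2.5, 10) gives a regular 24-gon of circumradius 7.5 (constant along its height) (perimeter = 2·24·7.500·sin(180°/24) = 46.99 mm); the cylinder at (3.5, 14.5): section is a regular 24-gon, circumradius r=5 (perimeter = 2·24·5.000·sin(180°/24) = 31.33 mm); the cube at (12, 1.5) is present — its section is the full 28×25 rectangle (perimeter 106.00 mm); After the difference (first − rest): starting from the 6.5×26 cube, the r=7.5 cylinder at (-2.5, 10) partially overlaps it — only the 50.76 mm² overlap (of its 174.70 mm²) is removed, clipping the outline; the r=5 cylinder at (3.5, 14.5) partially overlaps it — only the 33.51 mm² overlap (of its 77.65 mm²) is removed, clipping the outline; the 28×25 cube at (12, 1.5) misses the remaining region (no effect) — boundary = 59.82 mm; the cube at (10.5, 5.5) is not intersected at this z (z outside [10.5, 24.5]); Taking the first minus the rest: none of the subtracted shapes is present at this height, so that combined region is unchanged — boundary = 59.82 mm. So its perimeter = 59.82 mm. Layer 1 is larger (64.20 vs 59.82 mm).

layer 1 (z = 0.2 mm)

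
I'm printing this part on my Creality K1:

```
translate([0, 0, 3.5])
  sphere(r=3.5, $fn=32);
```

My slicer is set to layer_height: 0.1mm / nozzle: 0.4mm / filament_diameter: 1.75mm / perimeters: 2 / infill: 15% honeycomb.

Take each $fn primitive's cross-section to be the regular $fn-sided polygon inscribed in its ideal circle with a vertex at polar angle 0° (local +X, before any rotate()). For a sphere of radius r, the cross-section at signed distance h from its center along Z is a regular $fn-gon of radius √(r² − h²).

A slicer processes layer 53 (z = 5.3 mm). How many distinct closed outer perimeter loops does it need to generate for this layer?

At z = 5.3 mm: the r=3.5 sphere slices to a regular 32-gon of circumradius 3.002 (√(r²−h²) with h=1.8 from center). The result has 1 disconnected region.

1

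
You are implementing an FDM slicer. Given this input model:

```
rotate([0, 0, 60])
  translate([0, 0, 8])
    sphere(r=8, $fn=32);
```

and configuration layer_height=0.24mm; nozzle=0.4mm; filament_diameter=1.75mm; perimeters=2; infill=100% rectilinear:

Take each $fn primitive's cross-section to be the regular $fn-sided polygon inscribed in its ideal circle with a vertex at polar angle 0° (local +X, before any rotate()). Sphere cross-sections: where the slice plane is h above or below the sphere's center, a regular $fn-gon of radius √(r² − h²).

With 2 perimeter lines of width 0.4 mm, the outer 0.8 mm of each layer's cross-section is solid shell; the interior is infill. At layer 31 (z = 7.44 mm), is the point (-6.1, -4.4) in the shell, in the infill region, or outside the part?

At z = 7.44 mm: the r=8 sphere contributes a regular 32-gon of circumradius √(8²−0.56²) = 7.980; (whole slice rotated 60° about Z — lengths, areas and connectivity unchanged). Overall, the cross-section is a single solid region. Undo the 60° rotation: the query point maps to (-6.861, 3.083) in the un-rotated model frame. The nearest boundary edge runs (-6.64, 4.43)→(-7.37, 3.05); distance from the point to it = 0.44 mm. The point is inside the cross-section, 0.44 mm from the nearest boundary — within the 0.8 mm shell band (2 × 0.4).

shell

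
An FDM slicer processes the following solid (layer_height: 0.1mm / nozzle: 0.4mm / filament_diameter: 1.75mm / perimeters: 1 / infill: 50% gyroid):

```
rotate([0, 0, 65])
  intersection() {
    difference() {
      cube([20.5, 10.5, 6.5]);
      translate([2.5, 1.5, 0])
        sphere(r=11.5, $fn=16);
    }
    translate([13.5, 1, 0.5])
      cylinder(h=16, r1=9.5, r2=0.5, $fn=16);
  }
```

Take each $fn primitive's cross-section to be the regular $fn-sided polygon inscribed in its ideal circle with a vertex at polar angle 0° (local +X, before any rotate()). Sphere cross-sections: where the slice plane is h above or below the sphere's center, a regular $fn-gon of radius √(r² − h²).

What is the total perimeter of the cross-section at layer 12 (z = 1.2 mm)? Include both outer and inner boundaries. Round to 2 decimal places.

At z = 1.2 mm: the cube (footprint 20.5×10.5) is included at this height (perimeter 62.00 mm); the r=11.5 sphere at (2.5, 1.5) slices to a regular 16-gon of circumradius 11.437 (√(r²−h²) with h=1.2 from center) (perimeter = 2·16·11.437·sin(180°/16) = 71.40 mm); Subtracting the remaining from the first: starting from the 20.5×10.5 cube, the r=11.5 sphere at (2.5, 1.5) partially overlaps it — only the 132.70 mm² overlap (of its 400.47 mm²) is removed, clipping the outline — boundary = 40.74 mm; the cone at (13.5, 1) (r1=9.5→r2=0.5) has section circumradius 9.106 here — a regular 16-gon (perimeter = 2·16·9.106·sin(180°/16) = 56.85 mm); After intersecting: the cone at (13.5, 1) partially overlaps the result so far; clipping to the common part keeps 69.28 mm² — boundary = 34.90 mm; (rotated 65° about Z; rotation is an isometry so areas/perimeters/island counts are preserved). Overall, the cross-section is a single solid region. Total boundary length (outer) = 34.90 mm.

34.90 mm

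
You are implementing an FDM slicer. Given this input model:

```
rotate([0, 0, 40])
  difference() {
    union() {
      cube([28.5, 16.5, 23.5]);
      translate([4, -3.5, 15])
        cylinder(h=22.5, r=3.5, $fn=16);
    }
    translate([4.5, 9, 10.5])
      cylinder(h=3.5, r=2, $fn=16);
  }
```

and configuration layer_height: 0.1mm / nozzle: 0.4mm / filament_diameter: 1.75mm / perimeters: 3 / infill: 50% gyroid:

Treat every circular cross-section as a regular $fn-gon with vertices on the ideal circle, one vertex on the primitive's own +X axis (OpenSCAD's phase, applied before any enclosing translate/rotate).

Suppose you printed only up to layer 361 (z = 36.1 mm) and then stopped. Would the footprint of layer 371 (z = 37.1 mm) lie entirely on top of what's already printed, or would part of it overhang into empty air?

entirely on top

Compare the two slices. At z = 36.1: the cube does not reach this height (z outside [0, 23.5]); the r=3.5 cylinder at (4, -3.5) contributes a regular 16-gon of circumradius 3.5 (area = (16/2)·3.500²·sin(360°/16) = 37.50 mm²); Combining (union): only the r=3.5 cylinder at (4, -3.5) is present, so the union is just that shape — area = 37.50 mm²; the cylinder at (4.5, 9) does not reach this height (z outside [10.5, 14]); Subtracting the remaining from the first: none of the subtracted shapes is present at this height, so that combined region is unchanged — area = 37.50 mm²; (whole slice rotated 40° about Z — lengths, areas and connectivity unchanged). At z = 37.1: the cube is absent (z outside [0, 23.5]); the r=3.5 cylinder at (4, -3.5) gives a regular 16-gon of circumradius 3.5 (constant along its height) (area = (16/2)·3.500²·sin(360°/16) = 37.50 mm²); Taking the union: only the r=3.5 cylinder at (4, -3.5) is present, so the union is just that shape — area = 37.50 mm²; the cylinder at (4.5, 9) is not intersected at this z (z outside [10.5, 14]); After the difference (first − rest): none of the subtracted shapes is present at this height, so that combined region is unchanged — area = 37.50 mm²; (rotated 40° about Z; rotation is an isometry so areas/perimeters/island counts are preserved). Checking containment: the cross-section at z = 37.1 is a subset of the cross-section at z = 36.1.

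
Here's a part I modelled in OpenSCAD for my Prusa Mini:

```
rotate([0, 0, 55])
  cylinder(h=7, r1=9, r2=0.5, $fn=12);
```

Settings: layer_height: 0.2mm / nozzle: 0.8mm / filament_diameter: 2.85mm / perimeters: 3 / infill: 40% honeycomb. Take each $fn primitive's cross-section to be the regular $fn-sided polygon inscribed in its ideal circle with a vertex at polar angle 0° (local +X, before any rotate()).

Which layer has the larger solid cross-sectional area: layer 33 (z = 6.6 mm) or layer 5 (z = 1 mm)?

layer 5 (z = 1 mm)

Layer 33 (z = 6.6): the cone (r1=9→r2=0.5) has section circumradius 0.986 here — a regular 12-gon (area = (12/2)·0.986²·sin(360°/12) = 2.91 mm²); (rotated 55° about Z; rotation is an isometry so areas/perimeters/island counts are preserved). So its area = 2.91 mm². Layer 5 (z = 1): the cone (r1=9→r2=0.5) has section circumradius 7.786 here — a regular 12-gon (area = (12/2)·7.786²·sin(360°/12) = 181.85 mm²); (whole slice rotated 55° about Z — lengths, areas and connectivity unchanged). So its area = 181.85 mm². Layer 5 is larger (181.85 vs 2.91 mm²).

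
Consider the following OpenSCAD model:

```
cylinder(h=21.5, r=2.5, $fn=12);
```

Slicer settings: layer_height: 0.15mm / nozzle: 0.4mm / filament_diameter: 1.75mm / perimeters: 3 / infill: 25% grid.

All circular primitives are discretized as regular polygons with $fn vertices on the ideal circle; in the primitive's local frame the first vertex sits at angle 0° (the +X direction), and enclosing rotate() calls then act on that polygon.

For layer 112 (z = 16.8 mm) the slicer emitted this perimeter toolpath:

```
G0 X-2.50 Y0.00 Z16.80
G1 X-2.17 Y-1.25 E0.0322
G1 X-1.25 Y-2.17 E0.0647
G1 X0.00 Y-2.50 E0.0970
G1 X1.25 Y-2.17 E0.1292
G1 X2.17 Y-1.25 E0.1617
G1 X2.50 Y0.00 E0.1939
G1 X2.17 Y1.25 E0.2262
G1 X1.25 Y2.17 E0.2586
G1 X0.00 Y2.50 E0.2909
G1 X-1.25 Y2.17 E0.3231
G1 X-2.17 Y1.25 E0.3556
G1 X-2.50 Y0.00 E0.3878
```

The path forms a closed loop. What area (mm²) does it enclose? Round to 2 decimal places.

Apply the shoelace formula to the sequence of (X, Y) vertices; enclosed area = 18.79 mm².

18.79 mm²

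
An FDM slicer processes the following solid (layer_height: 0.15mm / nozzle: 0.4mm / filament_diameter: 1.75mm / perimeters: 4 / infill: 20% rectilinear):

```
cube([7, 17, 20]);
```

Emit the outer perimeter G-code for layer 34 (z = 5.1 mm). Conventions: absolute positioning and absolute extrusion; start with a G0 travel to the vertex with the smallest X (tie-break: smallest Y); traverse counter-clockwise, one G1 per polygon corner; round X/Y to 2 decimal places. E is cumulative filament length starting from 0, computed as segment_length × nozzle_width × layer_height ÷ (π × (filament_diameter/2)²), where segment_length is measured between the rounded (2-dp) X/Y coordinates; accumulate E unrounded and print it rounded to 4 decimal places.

At z = 5.1 mm: the cube (footprint 7×17) is included at this height. The outline is a single polygon with 4 vertices. Extrusion per mm of travel: 0.4 × 0.15 / (π × 0.875²) = 0.024945. Accumulating E over each segment gives final E = 1.1974.

G0 X0.00 Y0.00 Z5.10
G1 X7.00 Y0.00 E0.1746
G1 X7.00 Y17.00 E0.5987
G1 X0.00 Y17.00 E0.7733
G1 X0.00 Y0.00 E1.1974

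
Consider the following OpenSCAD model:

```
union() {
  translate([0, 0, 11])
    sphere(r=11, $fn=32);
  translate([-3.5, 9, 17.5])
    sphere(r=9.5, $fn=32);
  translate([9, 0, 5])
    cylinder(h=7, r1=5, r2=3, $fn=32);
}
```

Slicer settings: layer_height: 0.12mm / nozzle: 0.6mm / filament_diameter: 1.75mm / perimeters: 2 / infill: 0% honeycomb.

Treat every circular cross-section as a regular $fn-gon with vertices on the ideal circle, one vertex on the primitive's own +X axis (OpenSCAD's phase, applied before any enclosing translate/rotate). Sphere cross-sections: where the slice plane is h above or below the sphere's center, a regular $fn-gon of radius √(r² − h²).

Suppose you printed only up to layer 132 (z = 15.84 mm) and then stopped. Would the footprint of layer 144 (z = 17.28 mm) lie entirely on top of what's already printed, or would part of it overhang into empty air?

part overhangs

Compare the two slices. At z = 15.84: the r=11 sphere contributes a regular 32-gon of circumradius √(11²−4.84²) = 9.878 (area = (32/2)·9.878²·sin(360°/32) = 304.57 mm²); the sphere at (-3.5, 9): section is a regular 32-gon, circumradius = √(r²−h²) = √(9.5²−1.66²) = 9.354 (area = (32/2)·9.354²·sin(360°/32) = 273.11 mm²); the cone at (9, 0) is not intersected at this z (z outside [5, 12]); Taking the union: the regions partially overlap — summed areas 577.68 mm² minus the doubly-counted overlap 111.58 mm² gives 466.11 mm² — area = 466.11 mm². At z = 17.28: the r=11 sphere contributes a regular 32-gon of circumradius √(11²−6.28²) = 9.031 (area = (32/2)·9.031²·sin(360°/32) = 254.59 mm²); the r=9.5 sphere at (-3.5, 9) slices to a regular 32-gon of circumradius 9.497 (√(r²−h²) with h=0.22 from center) (area = (32/2)·9.497²·sin(360°/32) = 281.56 mm²); the cone at (9, 0) does not reach this height (z outside [5, 12]); Merging all regions: the regions partially overlap — summed areas 536.15 mm² minus the doubly-counted overlap 97.99 mm² gives 438.16 mm² — area = 438.16 mm². Checking containment: at z = 17.28 the cross-section extends beyond the z = 15.84 cross-section by about 5.52 mm².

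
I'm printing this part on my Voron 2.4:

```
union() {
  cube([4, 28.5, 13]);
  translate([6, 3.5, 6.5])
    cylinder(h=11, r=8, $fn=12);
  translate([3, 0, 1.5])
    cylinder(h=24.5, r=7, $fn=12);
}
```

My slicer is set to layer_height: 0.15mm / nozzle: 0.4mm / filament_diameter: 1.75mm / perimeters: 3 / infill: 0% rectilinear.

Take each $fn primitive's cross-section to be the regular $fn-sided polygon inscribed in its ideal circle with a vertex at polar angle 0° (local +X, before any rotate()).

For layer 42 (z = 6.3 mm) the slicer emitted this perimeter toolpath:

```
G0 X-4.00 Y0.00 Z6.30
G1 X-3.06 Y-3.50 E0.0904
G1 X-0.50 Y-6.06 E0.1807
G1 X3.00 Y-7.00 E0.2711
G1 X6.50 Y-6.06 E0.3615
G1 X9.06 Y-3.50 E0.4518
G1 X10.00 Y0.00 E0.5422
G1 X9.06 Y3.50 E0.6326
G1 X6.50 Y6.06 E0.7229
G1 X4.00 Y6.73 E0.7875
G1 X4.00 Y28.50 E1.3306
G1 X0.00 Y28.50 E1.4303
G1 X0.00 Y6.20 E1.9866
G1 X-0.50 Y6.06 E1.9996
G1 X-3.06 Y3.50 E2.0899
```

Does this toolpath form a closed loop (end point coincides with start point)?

Start point (G0): (-4.00, 0.00). End point (last G1): the path does not return to the start — open.

no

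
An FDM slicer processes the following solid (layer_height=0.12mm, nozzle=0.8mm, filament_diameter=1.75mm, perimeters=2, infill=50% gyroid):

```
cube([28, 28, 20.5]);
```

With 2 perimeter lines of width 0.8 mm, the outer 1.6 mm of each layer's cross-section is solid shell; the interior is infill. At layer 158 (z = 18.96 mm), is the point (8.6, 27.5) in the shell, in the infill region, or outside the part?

shell

At z = 18.96 mm: the cube is present — its section is the full 28×28 rectangle. Overall, the cross-section is a single solid region. The nearest boundary edge runs (28.00, 28.00)→(0.00, 28.00); distance from the point to it = 0.50 mm. The point is inside the cross-section, 0.50 mm from the nearest boundary — within the 1.6 mm shell band (2 × 0.8).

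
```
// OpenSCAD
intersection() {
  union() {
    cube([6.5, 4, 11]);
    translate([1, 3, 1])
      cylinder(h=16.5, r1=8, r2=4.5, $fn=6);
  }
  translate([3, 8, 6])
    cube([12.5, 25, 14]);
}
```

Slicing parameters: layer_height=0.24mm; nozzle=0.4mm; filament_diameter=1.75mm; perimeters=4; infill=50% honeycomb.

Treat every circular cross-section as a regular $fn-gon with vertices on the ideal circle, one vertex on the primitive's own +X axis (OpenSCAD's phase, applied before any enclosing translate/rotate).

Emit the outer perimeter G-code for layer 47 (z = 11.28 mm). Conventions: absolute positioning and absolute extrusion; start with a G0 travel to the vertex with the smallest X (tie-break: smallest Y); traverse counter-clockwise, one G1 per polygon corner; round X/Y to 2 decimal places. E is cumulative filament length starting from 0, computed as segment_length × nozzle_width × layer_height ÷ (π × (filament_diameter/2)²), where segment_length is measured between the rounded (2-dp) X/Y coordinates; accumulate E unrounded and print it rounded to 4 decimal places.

G0 X3.00 Y8.00 Z11.28
G1 X3.93 Y8.00 E0.0371
G1 X3.91 Y8.04 E0.0389
G1 X3.00 Y8.04 E0.0752
G1 X3.00 Y8.00 E0.0768

At z = 11.28 mm: the cube does not reach this height (z outside [0, 11]); the cone at (1, 3) contributes a regular 6-gon of circumradius 5.819 (interpolated between r1=8 and r2=4.5 at t=0.623); Combining (union): only the cone at (1, 3) is present, so the union is just that shape — 1 connected region; the cube at (3, 8) is present — its section is the full 12.5×25 rectangle; Keeping only the common overlap: the 12.5×25 cube at (3, 8) partially overlaps the result so far; clipping to the common part keeps 0.04 mm² — 1 connected region. The outline is a single polygon with 4 vertices. Extrusion per mm of travel: 0.4 × 0.24 / (π × 0.875²) = 0.039912. Accumulating E over each segment gives final E = 0.0768.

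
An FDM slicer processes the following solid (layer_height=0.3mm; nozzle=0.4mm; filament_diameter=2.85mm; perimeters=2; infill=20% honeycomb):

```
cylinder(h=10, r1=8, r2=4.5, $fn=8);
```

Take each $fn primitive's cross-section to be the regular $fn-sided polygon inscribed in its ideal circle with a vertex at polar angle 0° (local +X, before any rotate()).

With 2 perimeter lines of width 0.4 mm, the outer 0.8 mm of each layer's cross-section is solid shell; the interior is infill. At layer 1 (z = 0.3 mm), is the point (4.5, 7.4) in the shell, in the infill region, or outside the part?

outside

At z = 0.3 mm: the cone: at t=0.030 of its height the radius interpolates to r₁+(r₂−r₁)t = 7.895, giving a regular 8-gon of that circumradius. Overall, the cross-section is a single solid region. The nearest boundary edge runs (5.58, 5.58)→(0.00, 7.89); distance from the point to it = 1.26 mm. The point is not inside any of the regions above, so it lies outside the cross-section (1.26 mm from the nearest boundary).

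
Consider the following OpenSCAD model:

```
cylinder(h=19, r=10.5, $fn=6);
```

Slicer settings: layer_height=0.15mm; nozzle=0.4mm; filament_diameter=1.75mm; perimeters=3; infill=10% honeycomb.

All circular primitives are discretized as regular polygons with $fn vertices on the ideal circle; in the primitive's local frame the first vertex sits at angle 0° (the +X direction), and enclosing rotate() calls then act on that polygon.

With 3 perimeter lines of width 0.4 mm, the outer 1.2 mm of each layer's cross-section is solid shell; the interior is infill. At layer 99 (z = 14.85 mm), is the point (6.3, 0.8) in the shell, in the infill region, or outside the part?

At z = 14.85 mm: the r=10.5 cylinder contributes a regular 6-gon of circumradius 10.5. Overall, the cross-section is a single solid region. The nearest boundary edge runs (10.50, 0.00)→(5.25, 9.09); distance from the point to it = 3.24 mm. The point is inside the cross-section and 3.24 mm from the nearest boundary — more than the 1.2 mm shell width (3 × 0.4), so it's in the infill interior.

infill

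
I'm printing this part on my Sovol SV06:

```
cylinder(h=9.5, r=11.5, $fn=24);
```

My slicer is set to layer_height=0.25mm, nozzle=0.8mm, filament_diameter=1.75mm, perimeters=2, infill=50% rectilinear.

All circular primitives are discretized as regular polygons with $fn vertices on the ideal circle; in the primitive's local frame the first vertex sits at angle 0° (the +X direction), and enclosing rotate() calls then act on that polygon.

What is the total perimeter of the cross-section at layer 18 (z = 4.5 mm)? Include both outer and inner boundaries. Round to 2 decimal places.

72.05 mm

At z = 4.5 mm: the r=11.5 cylinder contributes a regular 24-gon of circumradius 11.5 (perimeter = 2·24·11.500·sin(180°/24) = 72.05 mm). Overall, the cross-section is a single solid region. Total boundary length (outer) = 72.05 mm.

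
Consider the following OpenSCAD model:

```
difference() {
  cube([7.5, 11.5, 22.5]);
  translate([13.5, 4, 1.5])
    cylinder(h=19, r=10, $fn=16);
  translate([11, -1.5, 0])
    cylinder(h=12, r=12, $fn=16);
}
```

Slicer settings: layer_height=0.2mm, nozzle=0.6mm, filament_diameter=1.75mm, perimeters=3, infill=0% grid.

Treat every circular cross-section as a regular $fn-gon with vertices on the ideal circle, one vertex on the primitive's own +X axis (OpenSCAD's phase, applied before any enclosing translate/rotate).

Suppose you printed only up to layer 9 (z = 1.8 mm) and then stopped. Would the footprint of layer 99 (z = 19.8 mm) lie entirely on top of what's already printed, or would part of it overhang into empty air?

part overhangs

Compare the two slices. At z = 1.8: the cube is present — its section is the full 7.5×11.5 rectangle (area 86.25 mm²); the r=10 cylinder at (13.5, 4) gives a regular 16-gon of circumradius 10 (constant along its height) (area = (16/2)·10.000²·sin(360°/16) = 306.15 mm²); the r=12 cylinder at (11, -1.5) contributes a regular 16-gon of circumradius 12 (area = (16/2)·12.000²·sin(360°/16) = 440.85 mm²); After the difference (first − rest): starting from the 7.5×11.5 cube (86.25 mm²), the r=10 cylinder at (13.5, 4) partially overlaps it — only the 35.57 mm² overlap (of its 306.15 mm²) is removed, clipping the outline; the r=12 cylinder at (11, -1.5) partially overlaps it — only the 23.21 mm² overlap (of its 440.85 mm²) is removed, clipping the outline — area = 27.47 mm². At z = 19.8: the 7.5×11.5 cube contributes its full rectangle (area 86.25 mm²); the r=10 cylinder at (13.5, 4) contributes a regular 16-gon of circumradius 10 (area = (16/2)·10.000²·sin(360°/16) = 306.15 mm²); the cylinder at (11, -1.5) is not intersected at this z (z outside [0, 12]); Taking the first minus the rest: starting from the 7.5×11.5 cube (86.25 mm²), the r=10 cylinder at (13.5, 4) partially overlaps it — only the 35.57 mm² overlap (of its 306.15 mm²) is removed, clipping the outline — area = 50.68 mm². Checking containment: at z = 19.8 the cross-section extends beyond the z = 1.8 cross-section by about 23.21 mm².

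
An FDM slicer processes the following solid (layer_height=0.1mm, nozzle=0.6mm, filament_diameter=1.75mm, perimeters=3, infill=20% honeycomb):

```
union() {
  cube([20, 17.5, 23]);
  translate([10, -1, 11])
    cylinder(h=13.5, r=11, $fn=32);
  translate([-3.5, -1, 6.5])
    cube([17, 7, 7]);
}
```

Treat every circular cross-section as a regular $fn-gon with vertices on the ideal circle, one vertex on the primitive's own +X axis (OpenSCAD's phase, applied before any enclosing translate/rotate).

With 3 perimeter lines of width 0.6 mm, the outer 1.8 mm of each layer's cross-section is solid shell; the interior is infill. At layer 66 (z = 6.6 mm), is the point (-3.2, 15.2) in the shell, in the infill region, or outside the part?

At z = 6.6 mm: the 20×17.5 cube contributes its full rectangle; the cylinder at (10, -1) is absent (z outside [11, 24.5]); the 17×7 cube at (-3.5, -1) contributes its full rectangle; Merging all regions: the regions partially overlap (shared area 81.00 mm²), so overlapping operands fuse into one piece — 1 connected region. Overall, the cross-section is a single solid region. The nearest boundary edge runs (0.00, 6.00)→(0.00, 17.50); distance from the point to it = 3.20 mm. The point is not inside any of the regions above, so it lies outside the cross-section (3.20 mm from the nearest boundary).

outside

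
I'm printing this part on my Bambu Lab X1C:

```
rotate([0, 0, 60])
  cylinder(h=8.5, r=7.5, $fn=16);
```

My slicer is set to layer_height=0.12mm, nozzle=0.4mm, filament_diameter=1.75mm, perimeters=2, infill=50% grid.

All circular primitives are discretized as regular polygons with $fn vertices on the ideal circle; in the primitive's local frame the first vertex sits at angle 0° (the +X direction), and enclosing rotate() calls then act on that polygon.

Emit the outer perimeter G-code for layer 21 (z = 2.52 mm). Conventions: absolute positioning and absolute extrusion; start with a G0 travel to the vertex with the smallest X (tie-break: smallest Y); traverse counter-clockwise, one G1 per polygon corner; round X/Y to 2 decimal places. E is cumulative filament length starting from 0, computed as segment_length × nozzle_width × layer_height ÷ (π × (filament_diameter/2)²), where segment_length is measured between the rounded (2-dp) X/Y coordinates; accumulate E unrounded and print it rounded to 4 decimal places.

At z = 2.52 mm: the r=7.5 cylinder gives a regular 16-gon of circumradius 7.5 (constant along its height); (whole slice rotated 60° about Z — lengths, areas and connectivity unchanged). The outline is a single polygon with 16 vertices. Extrusion per mm of travel: 0.4 × 0.12 / (π × 0.875²) = 0.019956. Accumulating E over each segment gives final E = 0.9346.

G0 X-7.44 Y0.98 Z2.52
G1 X-7.24 Y-1.94 E0.0584
G1 X-5.95 Y-4.57 E0.1169
G1 X-3.75 Y-6.50 E0.1753
G1 X-0.98 Y-7.44 E0.2336
G1 X1.94 Y-7.24 E0.2921
G1 X4.57 Y-5.95 E0.3505
G1 X6.50 Y-3.75 E0.4089
G1 X7.44 Y-0.98 E0.4673
G1 X7.24 Y1.94 E0.5257
G1 X5.95 Y4.57 E0.5842
G1 X3.75 Y6.50 E0.6426
G1 X0.98 Y7.44 E0.7009
G1 X-1.94 Y7.24 E0.7593
G1 X-4.57 Y5.95 E0.8178
G1 X-6.50 Y3.75 E0.8762
G1 X-7.44 Y0.98 E0.9346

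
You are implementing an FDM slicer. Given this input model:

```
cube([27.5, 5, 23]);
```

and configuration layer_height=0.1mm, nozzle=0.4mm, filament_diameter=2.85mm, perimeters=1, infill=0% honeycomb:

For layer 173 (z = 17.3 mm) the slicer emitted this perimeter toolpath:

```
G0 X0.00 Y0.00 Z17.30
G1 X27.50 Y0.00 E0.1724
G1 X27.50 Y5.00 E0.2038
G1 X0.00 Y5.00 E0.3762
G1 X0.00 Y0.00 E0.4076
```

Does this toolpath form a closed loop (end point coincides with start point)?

yes

Start point (G0): (0.00, 0.00). End point (last G1): the path returns to the start — closed.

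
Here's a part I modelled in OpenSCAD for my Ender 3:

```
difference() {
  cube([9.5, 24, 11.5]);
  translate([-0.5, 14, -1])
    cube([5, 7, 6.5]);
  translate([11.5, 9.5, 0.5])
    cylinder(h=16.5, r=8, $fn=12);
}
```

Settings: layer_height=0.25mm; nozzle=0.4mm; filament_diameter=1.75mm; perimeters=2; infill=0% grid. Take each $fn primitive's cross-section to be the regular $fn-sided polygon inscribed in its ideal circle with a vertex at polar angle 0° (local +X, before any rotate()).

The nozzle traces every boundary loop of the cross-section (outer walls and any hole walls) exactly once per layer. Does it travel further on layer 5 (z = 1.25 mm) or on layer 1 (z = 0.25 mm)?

layer 5 (z = 1.25 mm)

Layer 5 (z = 1.25): the 9.5×24 cube contributes its full rectangle (perimeter 67.00 mm); the cube at (-0.5, 14) (footprint 5×7) is included at this height (perimeter 24.00 mm); the cylinder at (11.5, 9.5): section is a regular 12-gon, circumradius r=8 (perimeter = 2·12·8.000·sin(180°/12) = 49.69 mm); After the difference (first − rest): starting from the 9.5×24 cube, the 5×7 cube at (-0.5, 14) partially overlaps it — only the 31.50 mm² overlap (of its 35.00 mm²) is removed, clipping the outline; the r=8 cylinder at (11.5, 9.5) partially overlaps it — only the 65.07 mm² overlap (of its 192.00 mm²) is removed, clipping the outline — boundary = 81.78 mm. So its perimeter = 81.78 mm. Layer 1 (z = 0.25): the cube is present — its section is the full 9.5×24 rectangle (perimeter 67.00 mm); the 5×7 cube at (-0.5, 14) contributes its full rectangle (perimeter 24.00 mm); the cylinder at (11.5, 9.5) is absent (z outside [0.5, 17]); After the difference (first − rest): starting from the 9.5×24 cube, the 5×7 cube at (-0.5, 14) partially overlaps it — only the 31.50 mm² overlap (of its 35.00 mm²) is removed, clipping the outline — boundary = 76.00 mm. So its perimeter = 76.00 mm. Layer 5 is larger (81.78 vs 76.00 mm).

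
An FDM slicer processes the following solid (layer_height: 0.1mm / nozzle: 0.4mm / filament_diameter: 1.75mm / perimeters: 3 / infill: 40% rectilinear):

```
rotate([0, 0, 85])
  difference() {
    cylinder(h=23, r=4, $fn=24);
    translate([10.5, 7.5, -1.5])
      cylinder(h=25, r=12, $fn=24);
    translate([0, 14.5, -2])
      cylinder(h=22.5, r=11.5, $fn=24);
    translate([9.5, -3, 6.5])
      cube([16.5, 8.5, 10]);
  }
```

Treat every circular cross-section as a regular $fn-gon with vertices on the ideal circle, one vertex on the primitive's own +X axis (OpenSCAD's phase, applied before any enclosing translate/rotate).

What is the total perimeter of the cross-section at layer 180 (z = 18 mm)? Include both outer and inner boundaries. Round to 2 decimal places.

At z = 18 mm: the r=4 cylinder gives a regular 24-gon of circumradius 4 (constant along its height) (perimeter = 2·24·4.000·sin(180°/24) = 25.06 mm); the cylinder at (10.5, 7.5): section is a regular 24-gon, circumradius r=12 (perimeter = 2·24·12.000·sin(180°/24) = 75.18 mm); the cylinder at (0, 14.5): section is a regular 24-gon, circumradius r=11.5 (perimeter = 2·24·11.500·sin(180°/24) = 72.05 mm); the cube at (9.5, -3) does not reach this height (z outside [6.5, 16.5]); Taking the first minus the rest: starting from the r=4 cylinder, the r=12 cylinder at (10.5, 7.5) partially overlaps it — only the 15.65 mm² overlap (of its 447.24 mm²) is removed, clipping the outline; the r=11.5 cylinder at (0, 14.5) partially overlaps it — only the 0.72 mm² overlap (of its 410.75 mm²) is removed, clipping the outline — boundary = 22.56 mm; (whole slice rotated 85° about Z — lengths, areas and connectivity unchanged). Overall, the cross-section is a single solid region. Total boundary length (outer) = 22.56 mm.

22.56 mm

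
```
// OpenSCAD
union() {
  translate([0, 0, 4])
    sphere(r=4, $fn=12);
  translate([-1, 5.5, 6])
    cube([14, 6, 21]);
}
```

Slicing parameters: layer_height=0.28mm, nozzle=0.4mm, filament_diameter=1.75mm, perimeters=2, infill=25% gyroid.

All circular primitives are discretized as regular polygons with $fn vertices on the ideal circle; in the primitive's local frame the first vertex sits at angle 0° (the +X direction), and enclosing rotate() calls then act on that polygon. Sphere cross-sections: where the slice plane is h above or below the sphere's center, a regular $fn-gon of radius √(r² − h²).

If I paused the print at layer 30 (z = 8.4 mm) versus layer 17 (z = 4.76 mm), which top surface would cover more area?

Layer 30 (z = 8.4): the sphere does not reach this height (|z−center|=4.400 > r=4); the cube at (-1, 5.5) (footprint 14×6) is included at this height (area 84.00 mm²); Merging all regions: only the 14×6 cube at (-1, 5.5) is present, so the union is just that shape — area = 84.00 mm². So its area = 84.00 mm². Layer 17 (z = 4.76): the r=4 sphere contributes a regular 12-gon of circumradius √(4²−0.76²) = 3.927 (area = (12/2)·3.927²·sin(360°/12) = 46.27 mm²); the cube at (-1, 5.5) does not reach this height (z outside [6, 27]); Merging all regions: only the r=4 sphere is present, so the union is just that shape — area = 46.27 mm². So its area = 46.27 mm². Layer 30 is larger (84.00 vs 46.27 mm²).

layer 30 (z = 8.4 mm)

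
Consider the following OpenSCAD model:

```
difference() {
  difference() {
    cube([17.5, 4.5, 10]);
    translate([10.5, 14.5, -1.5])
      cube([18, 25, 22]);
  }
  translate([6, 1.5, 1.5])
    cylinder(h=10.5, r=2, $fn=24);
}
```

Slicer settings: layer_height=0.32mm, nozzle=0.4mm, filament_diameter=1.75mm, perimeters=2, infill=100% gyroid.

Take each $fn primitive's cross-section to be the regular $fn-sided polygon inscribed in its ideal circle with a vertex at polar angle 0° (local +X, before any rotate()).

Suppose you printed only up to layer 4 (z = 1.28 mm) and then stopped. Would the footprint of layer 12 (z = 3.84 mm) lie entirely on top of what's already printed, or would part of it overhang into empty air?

entirely on top

Compare the two slices. At z = 1.28: the cube (footprint 17.5×4.5) is included at this height (area 78.75 mm²); the cube at (10.5, 14.5) (footprint 18×25) is included at this height (area 450.00 mm²); Taking the first minus the rest: starting from the 17.5×4.5 cube (78.75 mm²), the 18×25 cube at (10.5, 14.5) misses the remaining region (no effect) — area = 78.75 mm²; the cylinder at (6, 1.5) is absent (z outside [1.5, 12]); Taking the first minus the rest: none of the subtracted shapes is present at this height, so that combined region is unchanged — area = 78.75 mm². At z = 3.84: the cube (footprint 17.5×4.5) is included at this height (area 78.75 mm²); the cube at (10.5, 14.5) (footprint 18×25) is included at this height (area 450.00 mm²); Taking the first minus the rest: starting from the 17.5×4.5 cube (78.75 mm²), the 18×25 cube at (10.5, 14.5) misses the remaining region (no effect) — area = 78.75 mm²; the r=2 cylinder at (6, 1.5) gives a regular 24-gon of circumradius 2 (constant along its height) (area = (24/2)·2.000²·sin(360°/24) = 12.42 mm²); After the difference (first − rest): starting from that combined region (78.75 mm²), the r=2 cylinder at (6, 1.5) partially overlaps it — only the 11.55 mm² overlap (of its 12.42 mm²) is removed, clipping the outline — area = 67.20 mm². Checking containment: the cross-section at z = 3.84 is a subset of the cross-section at z = 1.28.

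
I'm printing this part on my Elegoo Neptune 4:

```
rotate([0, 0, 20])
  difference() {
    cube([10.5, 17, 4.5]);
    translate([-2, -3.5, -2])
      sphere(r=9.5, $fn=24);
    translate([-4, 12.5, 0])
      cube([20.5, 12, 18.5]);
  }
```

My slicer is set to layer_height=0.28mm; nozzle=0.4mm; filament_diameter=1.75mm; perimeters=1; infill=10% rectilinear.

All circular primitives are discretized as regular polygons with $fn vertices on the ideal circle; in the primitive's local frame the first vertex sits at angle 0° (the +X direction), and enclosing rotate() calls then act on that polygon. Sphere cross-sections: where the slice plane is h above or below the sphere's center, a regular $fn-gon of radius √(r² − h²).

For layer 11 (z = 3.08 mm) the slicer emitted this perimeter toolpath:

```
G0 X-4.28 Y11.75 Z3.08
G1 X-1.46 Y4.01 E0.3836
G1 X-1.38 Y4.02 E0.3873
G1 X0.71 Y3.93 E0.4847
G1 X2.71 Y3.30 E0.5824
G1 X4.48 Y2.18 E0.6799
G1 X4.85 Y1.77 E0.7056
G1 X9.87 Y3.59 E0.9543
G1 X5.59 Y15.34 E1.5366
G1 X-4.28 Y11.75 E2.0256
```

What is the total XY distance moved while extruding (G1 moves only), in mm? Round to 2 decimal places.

Sum the Euclidean lengths of each G1 segment: total = 43.50 mm.

43.50 mm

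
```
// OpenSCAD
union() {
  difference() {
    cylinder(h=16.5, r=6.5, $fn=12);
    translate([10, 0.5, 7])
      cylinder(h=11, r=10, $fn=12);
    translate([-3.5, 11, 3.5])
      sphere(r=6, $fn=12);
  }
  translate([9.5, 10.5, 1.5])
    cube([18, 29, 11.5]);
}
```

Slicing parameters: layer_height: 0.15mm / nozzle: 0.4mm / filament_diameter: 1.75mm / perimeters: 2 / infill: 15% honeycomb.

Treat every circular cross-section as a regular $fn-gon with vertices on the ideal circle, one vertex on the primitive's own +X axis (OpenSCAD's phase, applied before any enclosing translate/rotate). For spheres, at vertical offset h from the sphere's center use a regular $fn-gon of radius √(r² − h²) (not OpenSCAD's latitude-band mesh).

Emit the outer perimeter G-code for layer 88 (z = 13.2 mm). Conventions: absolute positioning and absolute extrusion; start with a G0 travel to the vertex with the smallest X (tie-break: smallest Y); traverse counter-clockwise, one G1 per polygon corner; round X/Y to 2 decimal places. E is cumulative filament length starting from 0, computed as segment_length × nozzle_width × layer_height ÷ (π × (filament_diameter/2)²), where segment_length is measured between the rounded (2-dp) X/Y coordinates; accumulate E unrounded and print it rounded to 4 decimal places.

At z = 13.2 mm: the cylinder: section is a regular 12-gon, circumradius r=6.5; the r=10 cylinder at (10, 0.5) contributes a regular 12-gon of circumradius 10; the sphere at (-3.5, 11) does not reach this height (|z−center|=9.700 > r=6); Subtracting the remaining from the first: starting from the r=6.5 cylinder, the r=10 cylinder at (10, 0.5) partially overlaps it — only the 51.91 mm² overlap (of its 300.00 mm²) is removed, clipping the outline — 1 connected region; the cube at (9.5, 10.5) is absent (z outside [1.5, 13]); Merging all regions: only that combined region is present, so the union is just that shape — 1 connected region. The outline is a single polygon with 12 vertices. Extrusion per mm of travel: 0.4 × 0.15 / (π × 0.875²) = 0.024945. Accumulating E over each segment gives final E = 0.9411.

G0 X-6.50 Y0.00 Z13.20
G1 X-5.63 Y-3.25 E0.0839
G1 X-3.25 Y-5.63 E0.1679
G1 X0.00 Y-6.50 E0.2518
G1 X2.63 Y-5.79 E0.3198
G1 X1.34 Y-4.50 E0.3653
G1 X0.00 Y0.50 E0.4944
G1 X1.34 Y5.50 E0.6235
G1 X1.85 Y6.01 E0.6415
G1 X0.00 Y6.50 E0.6893
G1 X-3.25 Y5.63 E0.7732
G1 X-5.63 Y3.25 E0.8571
G1 X-6.50 Y0.00 E0.9411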